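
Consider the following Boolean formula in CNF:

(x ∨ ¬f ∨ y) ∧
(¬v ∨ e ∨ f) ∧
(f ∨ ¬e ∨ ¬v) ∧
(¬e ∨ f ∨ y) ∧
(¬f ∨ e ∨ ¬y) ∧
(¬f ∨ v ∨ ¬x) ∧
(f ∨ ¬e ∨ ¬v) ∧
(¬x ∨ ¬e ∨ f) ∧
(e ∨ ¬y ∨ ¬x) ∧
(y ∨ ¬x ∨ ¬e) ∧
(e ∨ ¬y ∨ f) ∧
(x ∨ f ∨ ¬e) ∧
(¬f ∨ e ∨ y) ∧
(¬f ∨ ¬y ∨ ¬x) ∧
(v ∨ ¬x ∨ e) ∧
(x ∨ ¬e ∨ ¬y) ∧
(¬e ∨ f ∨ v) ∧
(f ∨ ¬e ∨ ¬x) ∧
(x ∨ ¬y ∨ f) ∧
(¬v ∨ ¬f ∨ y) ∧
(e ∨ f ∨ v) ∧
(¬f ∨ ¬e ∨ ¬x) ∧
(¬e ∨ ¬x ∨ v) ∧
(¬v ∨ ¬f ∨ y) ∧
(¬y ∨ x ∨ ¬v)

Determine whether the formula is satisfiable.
No

No, the formula is not satisfiable.

No assignment of truth values to the variables can make all 25 clauses true simultaneously.

The formula is UNSAT (unsatisfiable).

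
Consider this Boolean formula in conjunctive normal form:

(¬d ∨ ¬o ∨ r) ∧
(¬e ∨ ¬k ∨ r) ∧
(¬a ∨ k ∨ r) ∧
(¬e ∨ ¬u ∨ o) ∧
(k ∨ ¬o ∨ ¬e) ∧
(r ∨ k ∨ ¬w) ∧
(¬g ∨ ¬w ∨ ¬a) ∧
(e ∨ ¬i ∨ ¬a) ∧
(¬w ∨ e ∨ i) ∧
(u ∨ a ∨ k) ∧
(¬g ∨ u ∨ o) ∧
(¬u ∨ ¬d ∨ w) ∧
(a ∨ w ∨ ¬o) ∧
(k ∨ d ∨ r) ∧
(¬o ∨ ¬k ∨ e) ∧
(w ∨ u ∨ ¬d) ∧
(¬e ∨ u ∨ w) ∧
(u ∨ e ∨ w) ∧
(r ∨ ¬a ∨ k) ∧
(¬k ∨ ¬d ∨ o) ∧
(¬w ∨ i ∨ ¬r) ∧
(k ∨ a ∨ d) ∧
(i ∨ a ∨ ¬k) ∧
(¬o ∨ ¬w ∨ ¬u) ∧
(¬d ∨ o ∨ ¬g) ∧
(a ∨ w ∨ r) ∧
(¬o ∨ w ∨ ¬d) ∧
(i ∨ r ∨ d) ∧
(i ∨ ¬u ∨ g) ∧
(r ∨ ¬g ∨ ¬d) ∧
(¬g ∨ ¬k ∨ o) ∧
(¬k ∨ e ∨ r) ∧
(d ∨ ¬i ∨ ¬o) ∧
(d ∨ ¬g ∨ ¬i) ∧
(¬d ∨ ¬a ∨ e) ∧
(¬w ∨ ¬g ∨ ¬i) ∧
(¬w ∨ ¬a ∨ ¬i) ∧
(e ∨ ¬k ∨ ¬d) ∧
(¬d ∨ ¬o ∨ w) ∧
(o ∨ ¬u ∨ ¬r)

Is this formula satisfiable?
Yes

Yes, the formula is satisfiable.

One satisfying assignment is: k=True, e=True, d=False, r=True, i=False, u=True, w=False, g=True, o=True, a=True

Verification: With this assignment, all 40 clauses evaluate to true.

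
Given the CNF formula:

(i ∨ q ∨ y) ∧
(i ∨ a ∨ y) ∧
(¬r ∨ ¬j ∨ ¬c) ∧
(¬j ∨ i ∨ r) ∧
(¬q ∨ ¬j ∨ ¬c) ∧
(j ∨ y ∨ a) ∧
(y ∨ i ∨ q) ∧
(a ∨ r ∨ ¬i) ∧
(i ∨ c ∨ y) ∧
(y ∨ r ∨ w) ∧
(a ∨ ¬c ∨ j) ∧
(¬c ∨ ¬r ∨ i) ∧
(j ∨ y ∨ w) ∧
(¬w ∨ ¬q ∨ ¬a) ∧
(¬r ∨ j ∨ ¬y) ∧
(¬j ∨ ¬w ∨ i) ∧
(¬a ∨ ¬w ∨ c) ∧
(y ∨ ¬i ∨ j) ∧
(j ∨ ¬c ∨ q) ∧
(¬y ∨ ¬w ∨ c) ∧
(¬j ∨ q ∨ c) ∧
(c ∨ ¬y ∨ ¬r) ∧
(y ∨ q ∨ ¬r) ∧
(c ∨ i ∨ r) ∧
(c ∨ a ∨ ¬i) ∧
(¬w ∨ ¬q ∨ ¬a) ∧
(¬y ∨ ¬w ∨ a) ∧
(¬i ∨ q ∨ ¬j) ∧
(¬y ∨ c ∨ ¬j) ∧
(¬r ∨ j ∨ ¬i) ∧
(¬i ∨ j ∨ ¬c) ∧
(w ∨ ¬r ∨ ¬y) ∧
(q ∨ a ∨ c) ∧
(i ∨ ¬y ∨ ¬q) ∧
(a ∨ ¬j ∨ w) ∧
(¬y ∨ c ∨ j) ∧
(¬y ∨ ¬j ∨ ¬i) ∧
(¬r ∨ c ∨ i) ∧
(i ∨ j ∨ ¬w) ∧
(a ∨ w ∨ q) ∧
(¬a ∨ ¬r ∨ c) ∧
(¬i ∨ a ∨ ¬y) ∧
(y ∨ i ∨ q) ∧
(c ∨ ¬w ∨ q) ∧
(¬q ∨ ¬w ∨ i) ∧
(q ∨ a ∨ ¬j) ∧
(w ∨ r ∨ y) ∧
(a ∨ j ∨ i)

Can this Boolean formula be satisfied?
No

No, the formula is not satisfiable.

No assignment of truth values to the variables can make all 48 clauses true simultaneously.

The formula is UNSAT (unsatisfiable).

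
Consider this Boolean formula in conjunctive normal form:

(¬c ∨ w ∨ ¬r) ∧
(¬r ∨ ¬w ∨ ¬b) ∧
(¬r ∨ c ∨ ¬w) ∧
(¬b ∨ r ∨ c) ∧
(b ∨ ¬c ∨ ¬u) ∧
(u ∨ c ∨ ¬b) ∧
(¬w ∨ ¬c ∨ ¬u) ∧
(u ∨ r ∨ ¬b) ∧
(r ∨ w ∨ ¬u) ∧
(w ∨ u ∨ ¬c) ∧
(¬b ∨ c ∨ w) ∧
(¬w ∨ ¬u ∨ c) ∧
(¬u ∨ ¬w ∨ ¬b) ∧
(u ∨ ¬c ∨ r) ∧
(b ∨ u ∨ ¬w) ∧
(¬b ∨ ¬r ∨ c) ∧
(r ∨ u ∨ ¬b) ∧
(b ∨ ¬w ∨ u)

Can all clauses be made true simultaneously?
Yes

Yes, the formula is satisfiable.

One satisfying assignment is: w=False, u=False, r=False, b=False, c=False

Verification: With this assignment, all 18 clauses evaluate to true.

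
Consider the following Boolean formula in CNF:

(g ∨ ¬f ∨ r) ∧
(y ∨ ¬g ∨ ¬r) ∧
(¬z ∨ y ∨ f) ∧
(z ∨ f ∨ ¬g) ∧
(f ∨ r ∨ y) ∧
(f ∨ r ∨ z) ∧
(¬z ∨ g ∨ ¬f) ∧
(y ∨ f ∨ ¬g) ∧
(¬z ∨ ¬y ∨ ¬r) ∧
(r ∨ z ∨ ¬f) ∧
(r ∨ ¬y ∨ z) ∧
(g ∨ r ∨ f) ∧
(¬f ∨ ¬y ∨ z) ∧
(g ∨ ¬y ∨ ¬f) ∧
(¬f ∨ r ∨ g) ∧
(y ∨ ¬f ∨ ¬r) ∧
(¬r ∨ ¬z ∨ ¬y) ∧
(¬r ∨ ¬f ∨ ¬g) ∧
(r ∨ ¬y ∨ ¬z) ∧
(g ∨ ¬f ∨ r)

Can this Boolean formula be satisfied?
Yes

Yes, the formula is satisfiable.

One satisfying assignment is: z=True, y=False, f=True, r=False, g=True

Verification: With this assignment, all 20 clauses evaluate to true.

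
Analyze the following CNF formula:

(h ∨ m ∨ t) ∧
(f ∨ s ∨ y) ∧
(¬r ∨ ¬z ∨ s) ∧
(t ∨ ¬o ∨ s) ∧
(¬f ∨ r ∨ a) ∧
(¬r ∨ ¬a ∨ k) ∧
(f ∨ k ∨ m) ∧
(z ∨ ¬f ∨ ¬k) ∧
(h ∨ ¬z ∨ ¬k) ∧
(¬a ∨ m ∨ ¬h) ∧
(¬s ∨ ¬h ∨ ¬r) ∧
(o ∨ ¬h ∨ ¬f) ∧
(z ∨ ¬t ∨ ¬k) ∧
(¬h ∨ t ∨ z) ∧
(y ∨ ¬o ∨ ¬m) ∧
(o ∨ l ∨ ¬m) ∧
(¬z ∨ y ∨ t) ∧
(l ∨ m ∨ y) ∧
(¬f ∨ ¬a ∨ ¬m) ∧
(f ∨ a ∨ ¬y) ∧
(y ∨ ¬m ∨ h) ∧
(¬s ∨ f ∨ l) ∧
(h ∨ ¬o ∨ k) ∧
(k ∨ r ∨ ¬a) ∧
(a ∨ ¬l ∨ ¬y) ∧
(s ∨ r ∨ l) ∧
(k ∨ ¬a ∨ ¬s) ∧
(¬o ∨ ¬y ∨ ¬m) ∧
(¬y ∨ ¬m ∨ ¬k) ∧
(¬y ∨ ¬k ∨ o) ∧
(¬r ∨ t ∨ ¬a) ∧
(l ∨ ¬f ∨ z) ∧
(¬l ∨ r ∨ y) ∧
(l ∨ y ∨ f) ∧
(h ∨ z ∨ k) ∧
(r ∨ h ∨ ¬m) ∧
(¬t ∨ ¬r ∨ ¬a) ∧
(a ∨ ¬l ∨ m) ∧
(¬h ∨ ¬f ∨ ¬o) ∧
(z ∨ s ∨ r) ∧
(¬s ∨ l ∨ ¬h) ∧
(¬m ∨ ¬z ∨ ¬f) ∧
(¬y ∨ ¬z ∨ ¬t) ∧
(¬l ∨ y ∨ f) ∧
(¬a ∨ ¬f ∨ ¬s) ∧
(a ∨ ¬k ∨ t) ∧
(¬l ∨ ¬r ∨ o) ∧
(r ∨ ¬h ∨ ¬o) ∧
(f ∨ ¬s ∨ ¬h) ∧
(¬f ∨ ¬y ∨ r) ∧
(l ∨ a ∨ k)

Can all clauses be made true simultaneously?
No

No, the formula is not satisfiable.

No assignment of truth values to the variables can make all 51 clauses true simultaneously.

The formula is UNSAT (unsatisfiable).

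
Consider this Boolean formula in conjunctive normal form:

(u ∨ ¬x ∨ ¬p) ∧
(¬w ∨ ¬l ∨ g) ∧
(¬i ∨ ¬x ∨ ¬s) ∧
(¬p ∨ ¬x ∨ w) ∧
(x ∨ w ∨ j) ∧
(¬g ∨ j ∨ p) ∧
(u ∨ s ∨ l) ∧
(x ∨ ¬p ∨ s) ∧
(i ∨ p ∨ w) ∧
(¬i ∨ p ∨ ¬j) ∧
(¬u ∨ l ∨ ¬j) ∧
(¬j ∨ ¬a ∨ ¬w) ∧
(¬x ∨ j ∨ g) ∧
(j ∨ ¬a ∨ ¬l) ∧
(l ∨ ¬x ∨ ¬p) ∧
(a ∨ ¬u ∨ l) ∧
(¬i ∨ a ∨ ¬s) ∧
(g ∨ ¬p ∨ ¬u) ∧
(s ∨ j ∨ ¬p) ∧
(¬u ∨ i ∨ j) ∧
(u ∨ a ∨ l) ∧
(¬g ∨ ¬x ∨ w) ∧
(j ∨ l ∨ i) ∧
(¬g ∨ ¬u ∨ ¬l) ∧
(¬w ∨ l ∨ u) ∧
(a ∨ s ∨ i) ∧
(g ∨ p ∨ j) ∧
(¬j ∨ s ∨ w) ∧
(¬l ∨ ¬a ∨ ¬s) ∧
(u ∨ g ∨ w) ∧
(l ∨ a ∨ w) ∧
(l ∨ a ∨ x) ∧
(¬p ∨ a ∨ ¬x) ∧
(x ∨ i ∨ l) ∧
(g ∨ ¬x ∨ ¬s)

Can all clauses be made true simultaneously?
Yes

Yes, the formula is satisfiable.

One satisfying assignment is: l=True, g=True, i=False, x=False, s=True, j=True, p=False, u=False, w=True, a=False

Verification: With this assignment, all 35 clauses evaluate to true.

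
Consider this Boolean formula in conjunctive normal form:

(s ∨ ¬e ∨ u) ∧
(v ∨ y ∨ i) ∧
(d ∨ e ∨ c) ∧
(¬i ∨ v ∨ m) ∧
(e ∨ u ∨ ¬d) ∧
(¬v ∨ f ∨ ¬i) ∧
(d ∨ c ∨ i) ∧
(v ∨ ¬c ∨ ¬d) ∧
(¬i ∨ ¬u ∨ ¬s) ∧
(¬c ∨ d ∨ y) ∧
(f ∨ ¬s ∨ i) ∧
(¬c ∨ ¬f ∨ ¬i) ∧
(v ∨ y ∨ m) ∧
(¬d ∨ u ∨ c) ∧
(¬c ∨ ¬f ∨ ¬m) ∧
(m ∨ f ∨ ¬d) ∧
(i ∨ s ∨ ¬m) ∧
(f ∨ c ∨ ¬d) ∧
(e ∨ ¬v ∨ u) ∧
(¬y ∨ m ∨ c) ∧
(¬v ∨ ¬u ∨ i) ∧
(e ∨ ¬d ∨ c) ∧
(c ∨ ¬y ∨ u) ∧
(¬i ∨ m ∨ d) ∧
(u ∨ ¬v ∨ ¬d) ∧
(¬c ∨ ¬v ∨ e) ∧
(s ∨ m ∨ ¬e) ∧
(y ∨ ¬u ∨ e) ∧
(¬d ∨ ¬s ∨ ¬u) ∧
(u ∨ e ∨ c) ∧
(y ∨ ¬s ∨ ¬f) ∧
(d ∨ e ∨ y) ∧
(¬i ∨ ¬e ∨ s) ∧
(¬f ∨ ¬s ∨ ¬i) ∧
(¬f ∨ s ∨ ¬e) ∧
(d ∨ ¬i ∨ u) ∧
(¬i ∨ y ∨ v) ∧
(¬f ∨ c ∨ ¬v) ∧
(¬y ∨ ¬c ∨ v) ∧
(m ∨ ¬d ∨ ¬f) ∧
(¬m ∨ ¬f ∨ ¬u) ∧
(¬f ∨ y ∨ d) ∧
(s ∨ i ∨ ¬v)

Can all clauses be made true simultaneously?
Yes

Yes, the formula is satisfiable.

One satisfying assignment is: v=True, u=False, f=True, d=False, e=True, y=True, i=False, m=False, s=True, c=True

Verification: With this assignment, all 43 clauses evaluate to true.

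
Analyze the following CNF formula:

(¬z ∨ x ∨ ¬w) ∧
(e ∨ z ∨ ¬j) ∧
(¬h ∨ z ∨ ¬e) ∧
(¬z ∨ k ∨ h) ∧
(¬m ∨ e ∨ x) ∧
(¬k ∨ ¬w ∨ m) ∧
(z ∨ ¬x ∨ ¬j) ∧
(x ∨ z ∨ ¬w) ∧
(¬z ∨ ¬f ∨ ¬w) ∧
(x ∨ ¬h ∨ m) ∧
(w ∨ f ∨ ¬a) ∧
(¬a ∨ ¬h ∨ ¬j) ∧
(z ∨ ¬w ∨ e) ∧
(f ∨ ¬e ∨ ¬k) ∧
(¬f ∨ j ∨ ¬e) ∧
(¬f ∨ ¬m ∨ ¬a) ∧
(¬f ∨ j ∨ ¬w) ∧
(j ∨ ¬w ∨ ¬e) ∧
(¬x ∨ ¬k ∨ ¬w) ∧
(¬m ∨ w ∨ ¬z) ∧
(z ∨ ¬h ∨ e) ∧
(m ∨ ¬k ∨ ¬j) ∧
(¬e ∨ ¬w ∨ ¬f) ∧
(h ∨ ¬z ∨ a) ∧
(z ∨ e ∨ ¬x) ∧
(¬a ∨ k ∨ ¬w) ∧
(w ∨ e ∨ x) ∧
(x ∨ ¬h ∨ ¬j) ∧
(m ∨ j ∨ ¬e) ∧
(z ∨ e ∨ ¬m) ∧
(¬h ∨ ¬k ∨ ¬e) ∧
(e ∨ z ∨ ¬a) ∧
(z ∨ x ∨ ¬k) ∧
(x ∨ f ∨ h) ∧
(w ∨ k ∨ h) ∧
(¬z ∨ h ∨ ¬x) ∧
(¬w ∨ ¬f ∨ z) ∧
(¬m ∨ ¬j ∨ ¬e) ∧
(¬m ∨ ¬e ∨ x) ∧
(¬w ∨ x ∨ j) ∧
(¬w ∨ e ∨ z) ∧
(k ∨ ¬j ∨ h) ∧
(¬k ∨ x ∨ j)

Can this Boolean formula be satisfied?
Yes

Yes, the formula is satisfiable.

One satisfying assignment is: e=True, j=True, w=False, z=True, a=False, k=False, m=False, f=False, h=True, x=True

Verification: With this assignment, all 43 clauses evaluate to true.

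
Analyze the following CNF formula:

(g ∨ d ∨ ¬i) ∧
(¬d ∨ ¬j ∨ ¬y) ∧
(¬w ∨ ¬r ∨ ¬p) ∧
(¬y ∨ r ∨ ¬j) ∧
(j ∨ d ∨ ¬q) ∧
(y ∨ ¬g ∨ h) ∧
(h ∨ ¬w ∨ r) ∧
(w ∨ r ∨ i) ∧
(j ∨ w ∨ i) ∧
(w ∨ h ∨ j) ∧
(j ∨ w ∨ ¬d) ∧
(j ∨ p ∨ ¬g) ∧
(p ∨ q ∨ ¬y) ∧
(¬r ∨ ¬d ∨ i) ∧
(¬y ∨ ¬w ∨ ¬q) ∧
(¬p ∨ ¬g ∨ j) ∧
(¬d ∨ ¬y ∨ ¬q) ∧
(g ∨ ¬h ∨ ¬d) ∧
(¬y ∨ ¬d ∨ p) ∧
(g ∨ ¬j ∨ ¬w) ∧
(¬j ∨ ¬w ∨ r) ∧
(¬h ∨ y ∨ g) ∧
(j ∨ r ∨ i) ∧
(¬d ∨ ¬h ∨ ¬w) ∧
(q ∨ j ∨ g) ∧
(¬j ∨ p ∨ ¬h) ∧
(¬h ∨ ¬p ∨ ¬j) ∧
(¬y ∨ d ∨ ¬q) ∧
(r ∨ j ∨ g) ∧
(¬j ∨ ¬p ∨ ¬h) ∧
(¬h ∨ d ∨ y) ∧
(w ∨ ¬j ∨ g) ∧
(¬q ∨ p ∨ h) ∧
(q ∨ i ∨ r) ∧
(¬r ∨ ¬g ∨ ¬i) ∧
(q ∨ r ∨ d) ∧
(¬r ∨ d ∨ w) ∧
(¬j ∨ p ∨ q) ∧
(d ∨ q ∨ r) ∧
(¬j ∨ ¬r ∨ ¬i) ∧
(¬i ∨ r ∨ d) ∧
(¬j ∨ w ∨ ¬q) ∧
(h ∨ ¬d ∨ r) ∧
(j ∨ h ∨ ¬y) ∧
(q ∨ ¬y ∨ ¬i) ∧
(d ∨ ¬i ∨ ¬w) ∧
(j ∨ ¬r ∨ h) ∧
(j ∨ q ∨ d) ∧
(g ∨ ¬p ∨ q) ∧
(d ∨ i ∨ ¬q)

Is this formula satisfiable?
No

No, the formula is not satisfiable.

No assignment of truth values to the variables can make all 50 clauses true simultaneously.

The formula is UNSAT (unsatisfiable).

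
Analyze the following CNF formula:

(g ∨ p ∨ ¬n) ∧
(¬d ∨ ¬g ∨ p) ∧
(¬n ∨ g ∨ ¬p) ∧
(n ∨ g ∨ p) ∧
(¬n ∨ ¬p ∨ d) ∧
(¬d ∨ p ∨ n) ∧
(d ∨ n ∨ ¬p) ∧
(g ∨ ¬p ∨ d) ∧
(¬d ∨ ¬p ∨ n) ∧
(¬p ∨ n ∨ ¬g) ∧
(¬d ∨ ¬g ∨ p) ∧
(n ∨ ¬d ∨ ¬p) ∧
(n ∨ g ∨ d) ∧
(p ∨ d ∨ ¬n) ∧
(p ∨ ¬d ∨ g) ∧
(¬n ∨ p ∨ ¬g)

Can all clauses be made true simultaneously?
Yes

Yes, the formula is satisfiable.

One satisfying assignment is: d=False, p=False, n=False, g=True

Verification: With this assignment, all 16 clauses evaluate to true.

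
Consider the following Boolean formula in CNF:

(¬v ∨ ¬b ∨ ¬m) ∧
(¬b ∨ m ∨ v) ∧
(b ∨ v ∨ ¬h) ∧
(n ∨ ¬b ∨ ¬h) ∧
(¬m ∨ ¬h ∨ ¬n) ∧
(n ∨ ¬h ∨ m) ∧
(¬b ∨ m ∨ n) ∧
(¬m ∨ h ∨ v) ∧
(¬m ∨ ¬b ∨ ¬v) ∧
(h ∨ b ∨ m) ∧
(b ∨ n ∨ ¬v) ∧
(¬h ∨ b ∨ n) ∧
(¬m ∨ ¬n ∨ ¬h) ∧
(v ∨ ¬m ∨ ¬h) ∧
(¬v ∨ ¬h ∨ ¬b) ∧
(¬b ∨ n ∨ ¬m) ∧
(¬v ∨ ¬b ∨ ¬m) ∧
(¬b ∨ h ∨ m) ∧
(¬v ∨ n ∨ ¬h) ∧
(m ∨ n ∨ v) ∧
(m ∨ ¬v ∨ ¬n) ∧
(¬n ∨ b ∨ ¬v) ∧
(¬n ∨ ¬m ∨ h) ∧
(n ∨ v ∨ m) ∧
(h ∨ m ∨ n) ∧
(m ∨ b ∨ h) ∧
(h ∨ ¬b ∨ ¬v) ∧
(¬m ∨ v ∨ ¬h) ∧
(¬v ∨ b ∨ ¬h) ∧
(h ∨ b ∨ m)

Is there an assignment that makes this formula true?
No

No, the formula is not satisfiable.

No assignment of truth values to the variables can make all 30 clauses true simultaneously.

The formula is UNSAT (unsatisfiable).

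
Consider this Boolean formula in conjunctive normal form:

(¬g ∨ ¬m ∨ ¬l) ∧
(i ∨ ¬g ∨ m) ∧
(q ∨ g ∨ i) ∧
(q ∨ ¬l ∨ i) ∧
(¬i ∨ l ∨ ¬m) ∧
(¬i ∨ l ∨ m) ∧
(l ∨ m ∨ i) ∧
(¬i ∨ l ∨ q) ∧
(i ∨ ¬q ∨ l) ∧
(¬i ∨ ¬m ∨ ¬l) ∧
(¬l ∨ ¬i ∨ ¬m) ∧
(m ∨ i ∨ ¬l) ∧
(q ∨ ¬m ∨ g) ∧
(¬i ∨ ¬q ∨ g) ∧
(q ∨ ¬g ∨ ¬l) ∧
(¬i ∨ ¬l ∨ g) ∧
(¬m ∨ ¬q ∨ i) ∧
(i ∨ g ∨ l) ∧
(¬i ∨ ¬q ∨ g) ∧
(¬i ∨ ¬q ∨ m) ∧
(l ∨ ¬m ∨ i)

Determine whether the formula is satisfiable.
No

No, the formula is not satisfiable.

No assignment of truth values to the variables can make all 21 clauses true simultaneously.

The formula is UNSAT (unsatisfiable).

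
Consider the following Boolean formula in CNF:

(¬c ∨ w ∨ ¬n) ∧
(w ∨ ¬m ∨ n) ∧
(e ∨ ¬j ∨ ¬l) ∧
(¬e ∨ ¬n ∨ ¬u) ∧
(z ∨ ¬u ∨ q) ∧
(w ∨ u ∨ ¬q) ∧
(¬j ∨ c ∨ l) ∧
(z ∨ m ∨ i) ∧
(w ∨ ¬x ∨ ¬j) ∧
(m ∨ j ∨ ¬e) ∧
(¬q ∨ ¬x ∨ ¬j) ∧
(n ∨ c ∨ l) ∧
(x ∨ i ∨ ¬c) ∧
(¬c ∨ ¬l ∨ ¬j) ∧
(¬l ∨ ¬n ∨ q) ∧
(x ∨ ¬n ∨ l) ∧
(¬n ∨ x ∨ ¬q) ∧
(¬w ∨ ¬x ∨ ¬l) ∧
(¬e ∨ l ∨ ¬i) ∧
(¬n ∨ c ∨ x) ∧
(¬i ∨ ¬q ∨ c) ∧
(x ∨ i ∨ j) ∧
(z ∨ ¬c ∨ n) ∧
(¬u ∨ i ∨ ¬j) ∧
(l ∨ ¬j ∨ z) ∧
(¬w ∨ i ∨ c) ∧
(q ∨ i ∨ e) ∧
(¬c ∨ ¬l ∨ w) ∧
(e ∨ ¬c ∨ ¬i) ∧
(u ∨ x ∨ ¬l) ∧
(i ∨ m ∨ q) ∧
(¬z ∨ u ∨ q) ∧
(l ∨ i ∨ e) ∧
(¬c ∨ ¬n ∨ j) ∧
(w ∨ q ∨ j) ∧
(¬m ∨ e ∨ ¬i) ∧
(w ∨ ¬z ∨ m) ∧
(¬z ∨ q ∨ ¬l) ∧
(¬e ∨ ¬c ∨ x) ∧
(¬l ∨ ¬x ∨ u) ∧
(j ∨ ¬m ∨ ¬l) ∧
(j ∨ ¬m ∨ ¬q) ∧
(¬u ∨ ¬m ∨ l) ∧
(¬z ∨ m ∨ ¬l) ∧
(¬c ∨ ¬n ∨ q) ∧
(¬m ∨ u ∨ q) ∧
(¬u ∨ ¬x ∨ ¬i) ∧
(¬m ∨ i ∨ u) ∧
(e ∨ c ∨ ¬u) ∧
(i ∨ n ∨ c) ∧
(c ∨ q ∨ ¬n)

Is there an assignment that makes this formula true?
No

No, the formula is not satisfiable.

No assignment of truth values to the variables can make all 51 clauses true simultaneously.

The formula is UNSAT (unsatisfiable).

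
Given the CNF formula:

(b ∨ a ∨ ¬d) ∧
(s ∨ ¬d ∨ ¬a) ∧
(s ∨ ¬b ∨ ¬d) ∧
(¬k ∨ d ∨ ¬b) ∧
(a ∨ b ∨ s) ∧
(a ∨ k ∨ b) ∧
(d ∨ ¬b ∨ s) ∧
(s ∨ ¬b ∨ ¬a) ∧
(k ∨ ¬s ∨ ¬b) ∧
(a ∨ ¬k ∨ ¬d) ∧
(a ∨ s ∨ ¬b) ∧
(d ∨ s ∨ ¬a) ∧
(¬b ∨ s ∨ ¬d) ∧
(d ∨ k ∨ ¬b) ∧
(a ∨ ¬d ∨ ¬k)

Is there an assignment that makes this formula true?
Yes

Yes, the formula is satisfiable.

One satisfying assignment is: d=False, s=True, a=False, k=True, b=False

Verification: With this assignment, all 15 clauses evaluate to true.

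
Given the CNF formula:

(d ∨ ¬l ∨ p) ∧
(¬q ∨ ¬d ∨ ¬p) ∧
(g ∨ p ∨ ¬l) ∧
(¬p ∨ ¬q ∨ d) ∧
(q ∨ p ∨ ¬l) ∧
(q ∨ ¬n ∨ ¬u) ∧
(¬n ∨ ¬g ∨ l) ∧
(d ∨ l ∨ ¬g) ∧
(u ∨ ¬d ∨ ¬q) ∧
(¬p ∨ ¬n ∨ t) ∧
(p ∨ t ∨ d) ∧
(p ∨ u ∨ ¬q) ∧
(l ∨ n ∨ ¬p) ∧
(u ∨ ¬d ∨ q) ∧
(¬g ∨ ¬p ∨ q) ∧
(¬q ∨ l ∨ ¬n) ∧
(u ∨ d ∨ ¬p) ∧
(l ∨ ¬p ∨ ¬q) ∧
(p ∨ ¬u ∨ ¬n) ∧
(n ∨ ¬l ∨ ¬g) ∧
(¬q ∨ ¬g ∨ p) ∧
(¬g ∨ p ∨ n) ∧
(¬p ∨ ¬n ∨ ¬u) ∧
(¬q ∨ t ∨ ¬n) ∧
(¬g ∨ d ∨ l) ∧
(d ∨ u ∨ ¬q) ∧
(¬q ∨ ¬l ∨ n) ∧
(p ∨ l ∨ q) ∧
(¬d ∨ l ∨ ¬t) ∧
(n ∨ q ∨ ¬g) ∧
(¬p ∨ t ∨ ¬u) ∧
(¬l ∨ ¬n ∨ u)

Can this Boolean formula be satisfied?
Yes

Yes, the formula is satisfiable.

One satisfying assignment is: u=True, l=False, t=False, g=False, q=True, p=False, d=True, n=False

Verification: With this assignment, all 32 clauses evaluate to true.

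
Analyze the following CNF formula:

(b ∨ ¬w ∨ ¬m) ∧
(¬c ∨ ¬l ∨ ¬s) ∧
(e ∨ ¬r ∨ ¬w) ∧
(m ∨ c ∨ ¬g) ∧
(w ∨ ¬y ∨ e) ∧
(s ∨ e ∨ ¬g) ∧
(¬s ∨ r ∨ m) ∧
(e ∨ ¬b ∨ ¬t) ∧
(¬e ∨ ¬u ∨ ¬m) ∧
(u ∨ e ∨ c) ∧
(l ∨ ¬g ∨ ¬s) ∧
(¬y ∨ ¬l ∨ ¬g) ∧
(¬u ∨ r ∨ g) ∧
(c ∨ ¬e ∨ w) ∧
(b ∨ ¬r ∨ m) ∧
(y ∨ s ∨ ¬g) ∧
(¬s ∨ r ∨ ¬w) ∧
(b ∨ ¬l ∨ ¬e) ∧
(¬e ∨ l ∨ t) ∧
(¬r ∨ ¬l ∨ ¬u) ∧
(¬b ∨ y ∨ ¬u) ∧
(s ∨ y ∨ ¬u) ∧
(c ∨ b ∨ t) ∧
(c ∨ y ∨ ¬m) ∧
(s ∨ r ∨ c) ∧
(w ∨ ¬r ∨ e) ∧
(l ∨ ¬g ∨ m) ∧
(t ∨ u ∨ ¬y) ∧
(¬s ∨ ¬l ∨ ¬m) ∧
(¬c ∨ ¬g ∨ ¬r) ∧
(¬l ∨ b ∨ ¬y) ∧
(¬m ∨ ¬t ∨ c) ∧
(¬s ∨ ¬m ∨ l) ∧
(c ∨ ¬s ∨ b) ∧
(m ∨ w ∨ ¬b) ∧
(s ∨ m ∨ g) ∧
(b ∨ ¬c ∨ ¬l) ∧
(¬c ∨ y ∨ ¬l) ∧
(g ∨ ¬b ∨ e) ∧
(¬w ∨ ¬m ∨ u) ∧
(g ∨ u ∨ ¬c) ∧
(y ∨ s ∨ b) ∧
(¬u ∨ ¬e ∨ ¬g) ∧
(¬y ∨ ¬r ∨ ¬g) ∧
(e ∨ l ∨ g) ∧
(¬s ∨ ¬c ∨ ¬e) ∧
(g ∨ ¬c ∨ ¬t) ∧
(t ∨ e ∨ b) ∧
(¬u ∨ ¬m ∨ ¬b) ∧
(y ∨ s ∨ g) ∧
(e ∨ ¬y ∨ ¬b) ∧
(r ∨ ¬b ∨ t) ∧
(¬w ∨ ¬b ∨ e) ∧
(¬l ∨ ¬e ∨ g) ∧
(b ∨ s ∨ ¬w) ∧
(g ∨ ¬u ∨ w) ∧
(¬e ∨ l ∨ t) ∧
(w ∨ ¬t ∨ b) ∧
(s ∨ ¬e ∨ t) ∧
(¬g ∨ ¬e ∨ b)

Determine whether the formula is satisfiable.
Yes

Yes, the formula is satisfiable.

One satisfying assignment is: y=False, t=True, l=False, w=True, c=False, e=True, g=False, b=True, s=True, u=False, r=True, m=False

Verification: With this assignment, all 60 clauses evaluate to true.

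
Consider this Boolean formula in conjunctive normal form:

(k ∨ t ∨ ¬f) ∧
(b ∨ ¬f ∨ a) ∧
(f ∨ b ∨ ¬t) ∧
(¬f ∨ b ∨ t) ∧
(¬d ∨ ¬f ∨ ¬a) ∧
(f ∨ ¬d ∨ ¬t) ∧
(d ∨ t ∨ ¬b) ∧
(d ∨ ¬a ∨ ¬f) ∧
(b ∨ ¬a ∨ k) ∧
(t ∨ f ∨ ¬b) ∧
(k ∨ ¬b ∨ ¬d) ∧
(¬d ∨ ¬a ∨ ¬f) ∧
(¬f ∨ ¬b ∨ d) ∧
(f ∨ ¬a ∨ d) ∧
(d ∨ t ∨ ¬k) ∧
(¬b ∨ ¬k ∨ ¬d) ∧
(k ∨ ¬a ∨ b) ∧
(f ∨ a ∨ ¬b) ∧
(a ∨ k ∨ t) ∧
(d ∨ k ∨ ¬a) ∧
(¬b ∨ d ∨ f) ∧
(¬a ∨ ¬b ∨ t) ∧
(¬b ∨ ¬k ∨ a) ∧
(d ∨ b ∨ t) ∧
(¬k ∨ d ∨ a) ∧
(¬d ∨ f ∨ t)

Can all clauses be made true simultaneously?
No

No, the formula is not satisfiable.

No assignment of truth values to the variables can make all 26 clauses true simultaneously.

The formula is UNSAT (unsatisfiable).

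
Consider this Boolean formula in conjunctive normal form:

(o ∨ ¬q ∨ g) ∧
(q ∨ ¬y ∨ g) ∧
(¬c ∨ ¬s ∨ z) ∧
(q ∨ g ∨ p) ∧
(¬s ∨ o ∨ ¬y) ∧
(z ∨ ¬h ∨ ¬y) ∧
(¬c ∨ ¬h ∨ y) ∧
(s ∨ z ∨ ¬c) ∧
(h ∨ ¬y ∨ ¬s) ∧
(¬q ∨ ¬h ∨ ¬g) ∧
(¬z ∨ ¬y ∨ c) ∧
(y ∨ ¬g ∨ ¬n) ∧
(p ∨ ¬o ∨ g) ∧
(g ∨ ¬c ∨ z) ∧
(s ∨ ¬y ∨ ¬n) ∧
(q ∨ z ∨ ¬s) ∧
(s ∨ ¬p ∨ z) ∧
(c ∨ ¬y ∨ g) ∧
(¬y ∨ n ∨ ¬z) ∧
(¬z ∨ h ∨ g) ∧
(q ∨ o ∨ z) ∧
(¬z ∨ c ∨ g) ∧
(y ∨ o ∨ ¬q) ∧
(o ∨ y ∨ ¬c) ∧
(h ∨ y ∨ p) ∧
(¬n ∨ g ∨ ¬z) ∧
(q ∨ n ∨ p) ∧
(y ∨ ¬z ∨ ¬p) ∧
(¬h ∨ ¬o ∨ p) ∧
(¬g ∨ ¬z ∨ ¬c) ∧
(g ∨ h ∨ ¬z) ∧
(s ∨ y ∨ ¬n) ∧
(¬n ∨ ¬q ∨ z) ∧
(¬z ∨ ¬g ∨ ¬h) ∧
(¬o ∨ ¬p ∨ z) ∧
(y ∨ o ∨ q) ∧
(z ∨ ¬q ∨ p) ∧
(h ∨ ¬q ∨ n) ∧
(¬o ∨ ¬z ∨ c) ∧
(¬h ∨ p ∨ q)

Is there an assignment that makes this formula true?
No

No, the formula is not satisfiable.

No assignment of truth values to the variables can make all 40 clauses true simultaneously.

The formula is UNSAT (unsatisfiable).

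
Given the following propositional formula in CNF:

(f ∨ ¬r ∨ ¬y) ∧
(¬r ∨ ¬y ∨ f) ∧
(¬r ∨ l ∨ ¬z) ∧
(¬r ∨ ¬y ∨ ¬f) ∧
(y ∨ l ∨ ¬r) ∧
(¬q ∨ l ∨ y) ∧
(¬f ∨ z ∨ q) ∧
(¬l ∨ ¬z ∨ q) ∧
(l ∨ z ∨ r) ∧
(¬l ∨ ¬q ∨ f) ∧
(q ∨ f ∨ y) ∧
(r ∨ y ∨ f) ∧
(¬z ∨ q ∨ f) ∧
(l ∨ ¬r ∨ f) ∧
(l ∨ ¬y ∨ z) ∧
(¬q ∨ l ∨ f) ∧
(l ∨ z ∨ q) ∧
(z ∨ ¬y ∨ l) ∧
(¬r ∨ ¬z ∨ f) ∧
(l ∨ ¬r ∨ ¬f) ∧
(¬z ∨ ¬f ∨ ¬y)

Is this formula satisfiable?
Yes

Yes, the formula is satisfiable.

One satisfying assignment is: r=False, l=False, f=True, z=True, y=False, q=False

Verification: With this assignment, all 21 clauses evaluate to true.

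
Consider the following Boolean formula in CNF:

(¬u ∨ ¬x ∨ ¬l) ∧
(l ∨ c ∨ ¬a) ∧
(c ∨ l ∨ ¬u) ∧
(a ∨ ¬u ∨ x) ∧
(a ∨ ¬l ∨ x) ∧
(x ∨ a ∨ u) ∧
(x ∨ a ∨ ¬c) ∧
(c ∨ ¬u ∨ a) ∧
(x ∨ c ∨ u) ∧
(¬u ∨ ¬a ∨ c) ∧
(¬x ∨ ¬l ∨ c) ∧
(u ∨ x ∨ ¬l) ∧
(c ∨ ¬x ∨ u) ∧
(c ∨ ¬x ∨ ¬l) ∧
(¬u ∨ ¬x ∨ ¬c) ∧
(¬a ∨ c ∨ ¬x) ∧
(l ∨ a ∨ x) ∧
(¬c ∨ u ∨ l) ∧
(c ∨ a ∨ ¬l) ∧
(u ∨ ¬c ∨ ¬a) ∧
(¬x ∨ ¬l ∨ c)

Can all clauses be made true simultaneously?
Yes

Yes, the formula is satisfiable.

One satisfying assignment is: l=True, x=True, u=False, a=False, c=True

Verification: With this assignment, all 21 clauses evaluate to true.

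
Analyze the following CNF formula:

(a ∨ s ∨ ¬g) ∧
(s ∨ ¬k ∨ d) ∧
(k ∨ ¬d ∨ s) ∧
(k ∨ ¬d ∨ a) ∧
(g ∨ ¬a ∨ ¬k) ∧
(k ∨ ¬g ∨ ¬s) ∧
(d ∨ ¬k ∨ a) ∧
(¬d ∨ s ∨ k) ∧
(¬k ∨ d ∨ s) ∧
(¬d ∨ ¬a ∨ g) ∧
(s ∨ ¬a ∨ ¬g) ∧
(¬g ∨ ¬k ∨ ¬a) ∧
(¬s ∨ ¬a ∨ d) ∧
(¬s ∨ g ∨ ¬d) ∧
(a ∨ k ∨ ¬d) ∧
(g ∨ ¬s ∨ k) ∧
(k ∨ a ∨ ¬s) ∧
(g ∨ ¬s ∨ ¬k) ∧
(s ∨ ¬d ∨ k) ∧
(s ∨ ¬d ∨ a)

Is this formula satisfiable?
Yes

Yes, the formula is satisfiable.

One satisfying assignment is: g=False, s=False, k=False, a=False, d=False

Verification: With this assignment, all 20 clauses evaluate to true.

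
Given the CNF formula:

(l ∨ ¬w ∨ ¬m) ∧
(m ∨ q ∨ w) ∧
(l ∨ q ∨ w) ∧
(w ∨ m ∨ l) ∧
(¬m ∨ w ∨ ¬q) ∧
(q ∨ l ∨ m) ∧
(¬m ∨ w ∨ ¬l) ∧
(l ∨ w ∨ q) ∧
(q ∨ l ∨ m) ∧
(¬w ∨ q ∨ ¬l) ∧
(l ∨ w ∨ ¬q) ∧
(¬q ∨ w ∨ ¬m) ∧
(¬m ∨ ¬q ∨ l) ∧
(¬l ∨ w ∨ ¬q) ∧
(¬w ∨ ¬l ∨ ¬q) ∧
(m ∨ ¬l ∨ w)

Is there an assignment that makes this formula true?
Yes

Yes, the formula is satisfiable.

One satisfying assignment is: q=True, m=False, l=False, w=True

Verification: With this assignment, all 16 clauses evaluate to true.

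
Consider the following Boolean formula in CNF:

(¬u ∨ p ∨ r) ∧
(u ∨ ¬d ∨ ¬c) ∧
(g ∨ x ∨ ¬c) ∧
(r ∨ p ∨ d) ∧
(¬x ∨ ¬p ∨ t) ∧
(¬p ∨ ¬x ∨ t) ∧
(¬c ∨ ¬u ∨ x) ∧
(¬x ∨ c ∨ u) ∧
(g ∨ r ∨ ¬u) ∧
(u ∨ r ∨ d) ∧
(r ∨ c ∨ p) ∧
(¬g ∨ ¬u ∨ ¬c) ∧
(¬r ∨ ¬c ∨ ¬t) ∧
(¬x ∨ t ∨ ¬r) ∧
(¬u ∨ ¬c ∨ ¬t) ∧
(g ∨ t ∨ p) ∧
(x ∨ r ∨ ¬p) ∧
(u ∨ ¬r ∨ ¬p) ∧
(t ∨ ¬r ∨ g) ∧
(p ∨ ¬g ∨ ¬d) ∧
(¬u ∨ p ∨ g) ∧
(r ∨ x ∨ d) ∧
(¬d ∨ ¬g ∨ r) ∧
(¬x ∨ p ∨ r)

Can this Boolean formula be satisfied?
Yes

Yes, the formula is satisfiable.

One satisfying assignment is: d=True, p=False, c=False, x=False, g=False, u=False, r=True, t=True

Verification: With this assignment, all 24 clauses evaluate to true.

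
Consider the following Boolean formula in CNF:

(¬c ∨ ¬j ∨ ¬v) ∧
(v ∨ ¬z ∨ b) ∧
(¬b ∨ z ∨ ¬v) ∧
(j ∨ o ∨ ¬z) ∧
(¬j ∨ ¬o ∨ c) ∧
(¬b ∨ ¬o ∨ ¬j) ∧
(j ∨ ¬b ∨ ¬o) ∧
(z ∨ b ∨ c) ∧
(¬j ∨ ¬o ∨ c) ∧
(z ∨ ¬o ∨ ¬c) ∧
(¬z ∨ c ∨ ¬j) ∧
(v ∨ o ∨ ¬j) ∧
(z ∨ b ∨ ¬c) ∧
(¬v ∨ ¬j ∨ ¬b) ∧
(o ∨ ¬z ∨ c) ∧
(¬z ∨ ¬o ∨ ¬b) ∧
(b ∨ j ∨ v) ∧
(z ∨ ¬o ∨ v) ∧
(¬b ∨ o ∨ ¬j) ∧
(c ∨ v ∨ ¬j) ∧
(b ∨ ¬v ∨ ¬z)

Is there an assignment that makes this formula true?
Yes

Yes, the formula is satisfiable.

One satisfying assignment is: j=False, b=True, c=False, o=False, v=False, z=False

Verification: With this assignment, all 21 clauses evaluate to true.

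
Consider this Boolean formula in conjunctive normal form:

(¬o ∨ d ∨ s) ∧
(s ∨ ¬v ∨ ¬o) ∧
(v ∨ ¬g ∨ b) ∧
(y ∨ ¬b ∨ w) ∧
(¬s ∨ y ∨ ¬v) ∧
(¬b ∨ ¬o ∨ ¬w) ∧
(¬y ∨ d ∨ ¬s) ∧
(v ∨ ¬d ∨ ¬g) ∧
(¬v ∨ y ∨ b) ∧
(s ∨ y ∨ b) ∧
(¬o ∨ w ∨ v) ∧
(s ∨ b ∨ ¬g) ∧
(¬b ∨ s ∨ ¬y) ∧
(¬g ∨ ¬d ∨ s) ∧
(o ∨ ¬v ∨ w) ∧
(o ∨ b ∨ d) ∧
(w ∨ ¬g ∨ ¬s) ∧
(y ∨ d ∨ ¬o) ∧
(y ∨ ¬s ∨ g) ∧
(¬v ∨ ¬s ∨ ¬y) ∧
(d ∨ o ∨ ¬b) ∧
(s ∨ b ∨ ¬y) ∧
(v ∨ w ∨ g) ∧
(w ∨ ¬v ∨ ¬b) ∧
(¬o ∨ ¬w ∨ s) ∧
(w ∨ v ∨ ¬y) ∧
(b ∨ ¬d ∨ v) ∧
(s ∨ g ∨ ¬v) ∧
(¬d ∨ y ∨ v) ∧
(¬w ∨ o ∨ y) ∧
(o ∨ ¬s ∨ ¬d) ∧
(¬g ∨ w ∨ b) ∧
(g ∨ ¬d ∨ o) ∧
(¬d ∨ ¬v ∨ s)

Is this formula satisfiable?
No

No, the formula is not satisfiable.

No assignment of truth values to the variables can make all 34 clauses true simultaneously.

The formula is UNSAT (unsatisfiable).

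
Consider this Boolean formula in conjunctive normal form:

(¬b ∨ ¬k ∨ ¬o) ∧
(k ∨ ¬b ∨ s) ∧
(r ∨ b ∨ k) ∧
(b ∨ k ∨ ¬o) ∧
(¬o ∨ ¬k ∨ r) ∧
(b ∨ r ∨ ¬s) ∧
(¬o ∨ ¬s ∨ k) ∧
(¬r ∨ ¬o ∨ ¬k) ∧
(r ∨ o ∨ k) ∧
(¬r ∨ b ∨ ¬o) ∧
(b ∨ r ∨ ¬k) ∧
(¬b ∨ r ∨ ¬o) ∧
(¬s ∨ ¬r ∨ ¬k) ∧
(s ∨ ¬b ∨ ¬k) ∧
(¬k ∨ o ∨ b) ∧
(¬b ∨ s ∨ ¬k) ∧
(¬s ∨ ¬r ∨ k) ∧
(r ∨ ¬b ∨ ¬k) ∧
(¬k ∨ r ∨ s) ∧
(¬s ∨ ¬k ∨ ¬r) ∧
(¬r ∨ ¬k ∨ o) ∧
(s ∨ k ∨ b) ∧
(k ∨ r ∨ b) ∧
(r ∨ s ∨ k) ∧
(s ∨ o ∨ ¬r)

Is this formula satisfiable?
No

No, the formula is not satisfiable.

No assignment of truth values to the variables can make all 25 clauses true simultaneously.

The formula is UNSAT (unsatisfiable).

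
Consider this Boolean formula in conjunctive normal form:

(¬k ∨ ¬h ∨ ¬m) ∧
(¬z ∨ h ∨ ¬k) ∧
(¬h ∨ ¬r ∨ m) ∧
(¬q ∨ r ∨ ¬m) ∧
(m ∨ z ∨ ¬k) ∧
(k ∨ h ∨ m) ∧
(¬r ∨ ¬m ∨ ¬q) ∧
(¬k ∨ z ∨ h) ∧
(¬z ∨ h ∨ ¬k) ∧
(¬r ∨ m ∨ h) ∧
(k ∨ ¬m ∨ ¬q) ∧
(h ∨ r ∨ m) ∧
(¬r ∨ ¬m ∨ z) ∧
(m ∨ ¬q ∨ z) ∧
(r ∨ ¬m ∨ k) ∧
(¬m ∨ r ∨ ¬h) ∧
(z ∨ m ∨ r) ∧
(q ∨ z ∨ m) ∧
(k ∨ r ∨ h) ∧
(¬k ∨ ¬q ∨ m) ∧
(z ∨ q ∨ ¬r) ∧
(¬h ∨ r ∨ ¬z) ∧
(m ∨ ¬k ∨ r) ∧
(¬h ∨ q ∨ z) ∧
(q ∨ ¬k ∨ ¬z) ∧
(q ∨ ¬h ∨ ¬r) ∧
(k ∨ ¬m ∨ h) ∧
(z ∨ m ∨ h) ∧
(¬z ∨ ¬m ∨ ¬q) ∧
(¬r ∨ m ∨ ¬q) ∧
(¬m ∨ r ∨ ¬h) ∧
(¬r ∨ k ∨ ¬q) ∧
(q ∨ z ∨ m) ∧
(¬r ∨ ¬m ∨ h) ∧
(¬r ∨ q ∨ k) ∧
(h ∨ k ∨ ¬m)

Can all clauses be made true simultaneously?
No

No, the formula is not satisfiable.

No assignment of truth values to the variables can make all 36 clauses true simultaneously.

The formula is UNSAT (unsatisfiable).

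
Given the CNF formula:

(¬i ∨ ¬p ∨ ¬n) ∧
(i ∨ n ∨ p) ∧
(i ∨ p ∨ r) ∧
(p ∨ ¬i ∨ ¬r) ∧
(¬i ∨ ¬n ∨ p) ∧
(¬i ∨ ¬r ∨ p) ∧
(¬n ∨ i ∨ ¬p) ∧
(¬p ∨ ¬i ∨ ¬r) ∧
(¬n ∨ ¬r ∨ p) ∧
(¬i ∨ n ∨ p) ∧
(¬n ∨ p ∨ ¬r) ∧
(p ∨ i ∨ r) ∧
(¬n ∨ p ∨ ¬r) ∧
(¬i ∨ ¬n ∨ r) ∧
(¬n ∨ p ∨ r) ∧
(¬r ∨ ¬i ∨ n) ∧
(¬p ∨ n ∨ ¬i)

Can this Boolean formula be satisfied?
Yes

Yes, the formula is satisfiable.

One satisfying assignment is: r=False, n=False, i=False, p=True

Verification: With this assignment, all 17 clauses evaluate to true.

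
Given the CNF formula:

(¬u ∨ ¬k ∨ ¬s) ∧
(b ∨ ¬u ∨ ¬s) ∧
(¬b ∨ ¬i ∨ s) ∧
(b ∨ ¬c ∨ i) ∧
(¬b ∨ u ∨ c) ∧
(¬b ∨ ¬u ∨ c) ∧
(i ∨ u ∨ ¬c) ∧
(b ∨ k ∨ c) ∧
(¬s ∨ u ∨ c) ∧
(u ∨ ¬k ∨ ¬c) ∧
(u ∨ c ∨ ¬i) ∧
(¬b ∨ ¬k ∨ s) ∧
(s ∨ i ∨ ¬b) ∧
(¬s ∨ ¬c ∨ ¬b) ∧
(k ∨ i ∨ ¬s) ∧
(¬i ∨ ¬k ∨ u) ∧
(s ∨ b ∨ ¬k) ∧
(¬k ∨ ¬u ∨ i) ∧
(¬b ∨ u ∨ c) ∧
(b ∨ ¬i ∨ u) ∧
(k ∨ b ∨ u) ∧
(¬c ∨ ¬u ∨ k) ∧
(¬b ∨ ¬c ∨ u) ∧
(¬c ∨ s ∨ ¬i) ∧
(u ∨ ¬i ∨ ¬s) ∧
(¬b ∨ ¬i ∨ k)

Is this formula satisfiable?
No

No, the formula is not satisfiable.

No assignment of truth values to the variables can make all 26 clauses true simultaneously.

The formula is UNSAT (unsatisfiable).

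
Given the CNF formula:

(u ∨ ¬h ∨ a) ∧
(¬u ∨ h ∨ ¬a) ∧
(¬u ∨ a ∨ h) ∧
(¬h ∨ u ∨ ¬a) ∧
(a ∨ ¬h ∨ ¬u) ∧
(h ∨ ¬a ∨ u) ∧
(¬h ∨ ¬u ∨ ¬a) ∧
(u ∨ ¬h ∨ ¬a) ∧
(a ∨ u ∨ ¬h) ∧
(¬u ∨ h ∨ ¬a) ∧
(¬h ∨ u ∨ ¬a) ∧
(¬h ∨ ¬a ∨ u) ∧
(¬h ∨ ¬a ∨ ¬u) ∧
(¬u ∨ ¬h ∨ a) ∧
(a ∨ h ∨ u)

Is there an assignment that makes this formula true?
No

No, the formula is not satisfiable.

No assignment of truth values to the variables can make all 15 clauses true simultaneously.

The formula is UNSAT (unsatisfiable).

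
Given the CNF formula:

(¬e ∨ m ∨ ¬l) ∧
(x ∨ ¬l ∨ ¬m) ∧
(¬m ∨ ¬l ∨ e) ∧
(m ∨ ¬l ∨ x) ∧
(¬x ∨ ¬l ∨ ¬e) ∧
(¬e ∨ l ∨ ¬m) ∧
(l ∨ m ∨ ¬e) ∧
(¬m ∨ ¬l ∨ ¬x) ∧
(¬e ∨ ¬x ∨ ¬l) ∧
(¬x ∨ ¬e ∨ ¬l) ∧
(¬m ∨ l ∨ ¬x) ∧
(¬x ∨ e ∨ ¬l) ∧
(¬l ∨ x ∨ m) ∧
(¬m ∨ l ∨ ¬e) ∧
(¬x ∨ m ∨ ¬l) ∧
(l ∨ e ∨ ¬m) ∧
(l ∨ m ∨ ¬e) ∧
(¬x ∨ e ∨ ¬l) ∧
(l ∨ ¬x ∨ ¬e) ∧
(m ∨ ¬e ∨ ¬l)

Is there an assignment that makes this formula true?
Yes

Yes, the formula is satisfiable.

One satisfying assignment is: m=False, l=False, x=False, e=False

Verification: With this assignment, all 20 clauses evaluate to true.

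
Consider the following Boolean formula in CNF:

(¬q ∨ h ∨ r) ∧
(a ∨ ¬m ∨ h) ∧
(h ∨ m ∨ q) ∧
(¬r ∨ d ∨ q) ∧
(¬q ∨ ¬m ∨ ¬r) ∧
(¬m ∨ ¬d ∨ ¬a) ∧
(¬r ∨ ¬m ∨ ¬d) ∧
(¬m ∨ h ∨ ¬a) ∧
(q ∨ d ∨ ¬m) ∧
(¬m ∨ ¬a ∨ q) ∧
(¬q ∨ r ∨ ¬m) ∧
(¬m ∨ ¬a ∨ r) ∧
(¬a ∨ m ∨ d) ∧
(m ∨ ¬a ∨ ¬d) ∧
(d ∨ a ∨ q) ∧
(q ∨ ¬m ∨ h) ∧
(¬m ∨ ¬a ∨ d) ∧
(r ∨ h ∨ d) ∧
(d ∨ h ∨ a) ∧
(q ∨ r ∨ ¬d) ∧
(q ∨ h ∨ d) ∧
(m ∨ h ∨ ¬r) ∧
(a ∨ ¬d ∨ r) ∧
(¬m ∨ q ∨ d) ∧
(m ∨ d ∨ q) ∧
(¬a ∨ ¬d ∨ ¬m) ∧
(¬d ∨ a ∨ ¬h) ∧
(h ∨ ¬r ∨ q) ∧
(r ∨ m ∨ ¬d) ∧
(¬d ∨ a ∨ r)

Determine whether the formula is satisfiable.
Yes

Yes, the formula is satisfiable.

One satisfying assignment is: a=False, r=False, q=True, h=True, d=False, m=False

Verification: With this assignment, all 30 clauses evaluate to true.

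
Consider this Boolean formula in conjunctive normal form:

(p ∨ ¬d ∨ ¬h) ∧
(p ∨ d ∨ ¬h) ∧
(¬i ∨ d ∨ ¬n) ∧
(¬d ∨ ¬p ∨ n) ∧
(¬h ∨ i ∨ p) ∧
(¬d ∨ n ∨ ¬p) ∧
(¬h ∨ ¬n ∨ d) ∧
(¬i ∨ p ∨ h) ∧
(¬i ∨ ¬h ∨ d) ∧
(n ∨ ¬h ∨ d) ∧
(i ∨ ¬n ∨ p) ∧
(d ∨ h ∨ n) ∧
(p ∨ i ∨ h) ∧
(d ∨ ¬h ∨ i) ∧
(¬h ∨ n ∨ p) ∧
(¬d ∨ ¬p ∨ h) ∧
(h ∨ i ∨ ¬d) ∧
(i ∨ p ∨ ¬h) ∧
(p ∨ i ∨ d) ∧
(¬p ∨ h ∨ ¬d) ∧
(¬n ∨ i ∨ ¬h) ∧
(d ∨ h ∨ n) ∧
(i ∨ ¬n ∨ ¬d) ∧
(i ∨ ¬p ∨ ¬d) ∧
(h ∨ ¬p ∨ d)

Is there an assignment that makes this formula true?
Yes

Yes, the formula is satisfiable.

One satisfying assignment is: i=True, p=True, n=True, d=True, h=True

Verification: With this assignment, all 25 clauses evaluate to true.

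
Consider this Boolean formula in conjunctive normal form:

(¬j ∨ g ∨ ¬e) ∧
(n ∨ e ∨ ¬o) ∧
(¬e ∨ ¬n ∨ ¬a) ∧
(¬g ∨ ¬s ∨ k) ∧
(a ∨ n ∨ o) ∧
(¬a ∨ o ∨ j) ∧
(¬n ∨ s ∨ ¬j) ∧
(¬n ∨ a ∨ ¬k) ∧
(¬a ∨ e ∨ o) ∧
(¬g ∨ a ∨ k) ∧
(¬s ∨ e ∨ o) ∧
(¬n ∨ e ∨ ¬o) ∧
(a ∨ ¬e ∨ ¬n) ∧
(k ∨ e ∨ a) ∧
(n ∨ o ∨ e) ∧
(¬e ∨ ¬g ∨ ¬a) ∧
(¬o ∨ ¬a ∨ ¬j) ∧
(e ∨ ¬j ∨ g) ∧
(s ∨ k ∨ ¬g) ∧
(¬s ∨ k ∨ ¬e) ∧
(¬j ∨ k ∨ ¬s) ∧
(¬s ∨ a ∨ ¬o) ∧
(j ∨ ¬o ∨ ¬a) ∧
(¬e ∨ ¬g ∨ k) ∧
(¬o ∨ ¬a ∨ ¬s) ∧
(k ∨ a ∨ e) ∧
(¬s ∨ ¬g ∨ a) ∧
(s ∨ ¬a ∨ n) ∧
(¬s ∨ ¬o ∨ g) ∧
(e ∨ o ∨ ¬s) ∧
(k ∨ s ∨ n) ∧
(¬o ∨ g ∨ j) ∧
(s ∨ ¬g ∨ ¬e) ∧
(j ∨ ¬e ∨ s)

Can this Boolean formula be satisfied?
No

No, the formula is not satisfiable.

No assignment of truth values to the variables can make all 34 clauses true simultaneously.

The formula is UNSAT (unsatisfiable).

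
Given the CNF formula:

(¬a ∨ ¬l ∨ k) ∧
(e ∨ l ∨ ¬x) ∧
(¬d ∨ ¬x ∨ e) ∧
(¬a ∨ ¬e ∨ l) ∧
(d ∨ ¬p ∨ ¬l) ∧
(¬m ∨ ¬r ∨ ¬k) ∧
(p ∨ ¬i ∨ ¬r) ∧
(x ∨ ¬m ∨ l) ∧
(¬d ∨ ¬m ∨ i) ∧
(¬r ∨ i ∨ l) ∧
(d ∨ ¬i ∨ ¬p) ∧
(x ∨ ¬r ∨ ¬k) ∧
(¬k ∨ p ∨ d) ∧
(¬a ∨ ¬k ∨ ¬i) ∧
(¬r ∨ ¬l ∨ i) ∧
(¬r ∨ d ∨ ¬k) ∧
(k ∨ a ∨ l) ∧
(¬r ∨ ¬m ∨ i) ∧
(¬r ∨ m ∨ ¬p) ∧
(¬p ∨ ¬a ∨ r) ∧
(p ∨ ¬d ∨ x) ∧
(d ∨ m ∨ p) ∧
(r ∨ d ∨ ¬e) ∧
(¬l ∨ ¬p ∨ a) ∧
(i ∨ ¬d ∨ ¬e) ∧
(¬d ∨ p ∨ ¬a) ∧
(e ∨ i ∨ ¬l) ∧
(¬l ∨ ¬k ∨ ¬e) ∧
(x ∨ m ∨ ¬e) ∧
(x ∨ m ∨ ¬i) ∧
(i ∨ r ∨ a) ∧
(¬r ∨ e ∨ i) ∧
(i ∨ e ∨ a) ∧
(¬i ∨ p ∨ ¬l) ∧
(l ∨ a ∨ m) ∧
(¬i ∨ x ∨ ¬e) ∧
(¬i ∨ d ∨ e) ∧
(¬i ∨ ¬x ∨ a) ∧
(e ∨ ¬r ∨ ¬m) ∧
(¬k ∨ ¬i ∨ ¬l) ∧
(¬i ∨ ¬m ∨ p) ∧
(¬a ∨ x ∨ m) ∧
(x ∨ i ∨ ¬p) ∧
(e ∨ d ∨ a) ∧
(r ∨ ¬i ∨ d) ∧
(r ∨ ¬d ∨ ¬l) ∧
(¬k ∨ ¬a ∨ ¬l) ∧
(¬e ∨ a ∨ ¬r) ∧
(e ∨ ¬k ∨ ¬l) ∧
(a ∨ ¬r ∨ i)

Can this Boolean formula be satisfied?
No

No, the formula is not satisfiable.

No assignment of truth values to the variables can make all 50 clauses true simultaneously.

The formula is UNSAT (unsatisfiable).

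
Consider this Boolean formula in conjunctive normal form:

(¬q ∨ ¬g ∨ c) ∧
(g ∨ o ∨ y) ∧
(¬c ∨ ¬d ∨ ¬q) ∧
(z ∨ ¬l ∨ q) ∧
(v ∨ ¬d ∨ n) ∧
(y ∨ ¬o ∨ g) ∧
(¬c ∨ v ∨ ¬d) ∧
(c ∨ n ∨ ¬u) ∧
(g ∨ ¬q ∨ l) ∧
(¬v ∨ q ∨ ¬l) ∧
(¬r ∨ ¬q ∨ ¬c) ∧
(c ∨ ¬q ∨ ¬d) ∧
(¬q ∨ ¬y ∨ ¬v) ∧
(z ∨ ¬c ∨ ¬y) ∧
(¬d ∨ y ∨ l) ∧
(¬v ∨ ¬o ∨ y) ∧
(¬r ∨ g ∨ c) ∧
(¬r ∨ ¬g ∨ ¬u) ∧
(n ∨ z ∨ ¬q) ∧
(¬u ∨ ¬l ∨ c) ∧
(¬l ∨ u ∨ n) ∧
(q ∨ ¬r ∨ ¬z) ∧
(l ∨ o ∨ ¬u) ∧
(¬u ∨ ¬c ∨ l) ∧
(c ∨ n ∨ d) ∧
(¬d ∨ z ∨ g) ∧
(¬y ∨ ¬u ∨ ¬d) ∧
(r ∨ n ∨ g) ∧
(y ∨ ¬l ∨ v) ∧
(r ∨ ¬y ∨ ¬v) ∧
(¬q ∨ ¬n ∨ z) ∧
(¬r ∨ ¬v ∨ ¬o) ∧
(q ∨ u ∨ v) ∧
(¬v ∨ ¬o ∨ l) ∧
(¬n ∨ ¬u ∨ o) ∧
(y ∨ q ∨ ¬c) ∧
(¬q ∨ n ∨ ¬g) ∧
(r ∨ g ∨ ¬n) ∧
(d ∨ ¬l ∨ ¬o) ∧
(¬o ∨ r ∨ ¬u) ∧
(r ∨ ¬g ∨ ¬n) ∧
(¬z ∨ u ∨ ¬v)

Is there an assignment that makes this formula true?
Yes

Yes, the formula is satisfiable.

One satisfying assignment is: u=True, y=True, l=True, o=False, v=False, d=False, n=False, c=True, q=False, g=True, z=True, r=False

Verification: With this assignment, all 42 clauses evaluate to true.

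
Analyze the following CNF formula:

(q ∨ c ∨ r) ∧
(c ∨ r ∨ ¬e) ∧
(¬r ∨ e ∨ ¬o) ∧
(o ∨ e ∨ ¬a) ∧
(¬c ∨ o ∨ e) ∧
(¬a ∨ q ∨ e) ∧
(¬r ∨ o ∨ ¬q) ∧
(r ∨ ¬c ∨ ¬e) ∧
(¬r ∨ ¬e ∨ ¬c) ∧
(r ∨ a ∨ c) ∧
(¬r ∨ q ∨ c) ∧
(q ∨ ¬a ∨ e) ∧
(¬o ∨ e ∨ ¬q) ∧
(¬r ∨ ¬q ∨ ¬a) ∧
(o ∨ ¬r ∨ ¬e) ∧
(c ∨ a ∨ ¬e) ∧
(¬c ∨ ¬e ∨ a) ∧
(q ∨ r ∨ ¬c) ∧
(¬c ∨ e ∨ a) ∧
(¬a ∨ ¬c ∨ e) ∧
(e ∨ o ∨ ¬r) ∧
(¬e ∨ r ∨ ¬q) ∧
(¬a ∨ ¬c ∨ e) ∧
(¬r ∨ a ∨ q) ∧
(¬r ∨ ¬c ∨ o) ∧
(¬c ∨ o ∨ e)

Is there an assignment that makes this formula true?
No

No, the formula is not satisfiable.

No assignment of truth values to the variables can make all 26 clauses true simultaneously.

The formula is UNSAT (unsatisfiable).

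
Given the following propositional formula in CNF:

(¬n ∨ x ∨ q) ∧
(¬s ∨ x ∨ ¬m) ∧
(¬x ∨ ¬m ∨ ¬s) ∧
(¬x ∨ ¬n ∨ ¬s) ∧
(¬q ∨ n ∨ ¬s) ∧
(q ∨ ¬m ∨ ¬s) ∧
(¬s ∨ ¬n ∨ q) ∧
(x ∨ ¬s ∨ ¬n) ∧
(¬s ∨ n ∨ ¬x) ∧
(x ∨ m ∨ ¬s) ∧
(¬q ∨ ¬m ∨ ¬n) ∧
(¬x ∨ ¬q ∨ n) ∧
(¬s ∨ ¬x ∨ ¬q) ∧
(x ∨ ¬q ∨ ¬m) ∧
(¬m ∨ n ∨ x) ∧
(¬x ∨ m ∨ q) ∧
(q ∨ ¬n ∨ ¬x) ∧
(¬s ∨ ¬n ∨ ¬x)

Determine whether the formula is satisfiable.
Yes

Yes, the formula is satisfiable.

One satisfying assignment is: q=False, x=False, m=False, n=False, s=False

Verification: With this assignment, all 18 clauses evaluate to true.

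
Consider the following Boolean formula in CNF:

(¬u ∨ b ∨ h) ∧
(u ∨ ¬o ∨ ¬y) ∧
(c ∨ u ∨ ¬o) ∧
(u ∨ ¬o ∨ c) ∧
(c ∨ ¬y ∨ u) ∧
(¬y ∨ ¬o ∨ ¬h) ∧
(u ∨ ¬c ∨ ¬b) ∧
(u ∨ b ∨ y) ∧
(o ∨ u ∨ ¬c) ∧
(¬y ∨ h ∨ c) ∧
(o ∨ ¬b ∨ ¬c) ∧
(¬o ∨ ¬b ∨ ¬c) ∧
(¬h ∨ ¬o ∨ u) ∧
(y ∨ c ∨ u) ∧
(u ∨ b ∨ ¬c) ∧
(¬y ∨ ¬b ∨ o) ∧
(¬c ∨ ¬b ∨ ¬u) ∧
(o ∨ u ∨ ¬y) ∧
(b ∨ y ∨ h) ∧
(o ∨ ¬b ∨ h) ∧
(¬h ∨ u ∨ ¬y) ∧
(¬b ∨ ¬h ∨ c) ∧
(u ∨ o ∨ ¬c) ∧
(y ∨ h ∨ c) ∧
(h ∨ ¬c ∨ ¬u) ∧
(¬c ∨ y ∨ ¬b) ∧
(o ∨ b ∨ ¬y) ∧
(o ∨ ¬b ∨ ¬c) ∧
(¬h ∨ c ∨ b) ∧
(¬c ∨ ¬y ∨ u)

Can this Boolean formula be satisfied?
Yes

Yes, the formula is satisfiable.

One satisfying assignment is: h=True, b=False, c=True, y=False, o=False, u=True

Verification: With this assignment, all 30 clauses evaluate to true.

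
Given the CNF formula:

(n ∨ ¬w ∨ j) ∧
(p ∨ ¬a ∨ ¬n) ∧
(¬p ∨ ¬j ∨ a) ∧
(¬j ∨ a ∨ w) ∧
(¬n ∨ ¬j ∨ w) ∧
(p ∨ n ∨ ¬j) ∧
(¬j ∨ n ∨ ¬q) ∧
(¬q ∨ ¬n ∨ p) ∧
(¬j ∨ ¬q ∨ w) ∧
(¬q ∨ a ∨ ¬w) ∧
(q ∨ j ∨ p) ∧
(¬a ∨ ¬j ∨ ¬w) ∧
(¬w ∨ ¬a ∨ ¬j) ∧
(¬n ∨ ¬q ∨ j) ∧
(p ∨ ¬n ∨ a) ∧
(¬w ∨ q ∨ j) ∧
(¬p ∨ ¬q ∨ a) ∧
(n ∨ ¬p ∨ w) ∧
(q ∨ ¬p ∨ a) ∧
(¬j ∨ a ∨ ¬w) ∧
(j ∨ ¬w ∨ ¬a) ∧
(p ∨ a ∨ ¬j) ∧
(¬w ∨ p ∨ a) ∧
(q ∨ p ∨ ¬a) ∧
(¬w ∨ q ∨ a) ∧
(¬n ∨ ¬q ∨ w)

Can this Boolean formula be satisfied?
Yes

Yes, the formula is satisfiable.

One satisfying assignment is: p=False, q=True, w=False, j=False, a=False, n=False

Verification: With this assignment, all 26 clauses evaluate to true.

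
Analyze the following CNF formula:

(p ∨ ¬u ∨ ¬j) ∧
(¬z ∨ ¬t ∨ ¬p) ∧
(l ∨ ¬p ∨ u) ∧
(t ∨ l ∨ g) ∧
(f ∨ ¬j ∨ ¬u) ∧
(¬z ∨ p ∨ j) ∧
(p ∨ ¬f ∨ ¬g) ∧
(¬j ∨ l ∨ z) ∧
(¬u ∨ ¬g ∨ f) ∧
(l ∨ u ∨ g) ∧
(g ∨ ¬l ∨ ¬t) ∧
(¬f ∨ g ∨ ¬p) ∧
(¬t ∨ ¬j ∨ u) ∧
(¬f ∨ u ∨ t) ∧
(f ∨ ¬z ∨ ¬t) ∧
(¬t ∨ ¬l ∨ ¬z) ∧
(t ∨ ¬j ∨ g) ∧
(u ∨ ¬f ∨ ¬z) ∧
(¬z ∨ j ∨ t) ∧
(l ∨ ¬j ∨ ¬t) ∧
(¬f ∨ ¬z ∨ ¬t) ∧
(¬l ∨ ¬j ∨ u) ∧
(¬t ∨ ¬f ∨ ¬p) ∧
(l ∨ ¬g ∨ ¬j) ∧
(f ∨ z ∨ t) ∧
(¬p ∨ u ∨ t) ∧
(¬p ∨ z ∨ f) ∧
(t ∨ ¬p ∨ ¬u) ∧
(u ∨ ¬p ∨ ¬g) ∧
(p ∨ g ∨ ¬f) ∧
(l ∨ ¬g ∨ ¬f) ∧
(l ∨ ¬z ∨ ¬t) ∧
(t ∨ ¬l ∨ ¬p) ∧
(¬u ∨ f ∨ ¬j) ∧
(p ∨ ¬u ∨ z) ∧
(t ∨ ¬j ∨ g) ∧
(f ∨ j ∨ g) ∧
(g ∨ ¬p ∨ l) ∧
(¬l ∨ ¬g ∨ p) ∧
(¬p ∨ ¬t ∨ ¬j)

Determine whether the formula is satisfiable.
Yes

Yes, the formula is satisfiable.

One satisfying assignment is: j=False, l=False, u=False, f=False, p=False, t=True, z=False, g=True

Verification: With this assignment, all 40 clauses evaluate to true.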